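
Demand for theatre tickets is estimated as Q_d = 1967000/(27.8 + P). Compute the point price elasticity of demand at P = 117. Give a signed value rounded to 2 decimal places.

dQ_d/dP = −1967000/(27.8 + P)² = -93.8139. At P = 117, Q_d = 13584.3.
Ed = (dQ_d/dP)·(P/Q_d) = (-93.8139) × (117/13584.3) = -0.8080…

-0.81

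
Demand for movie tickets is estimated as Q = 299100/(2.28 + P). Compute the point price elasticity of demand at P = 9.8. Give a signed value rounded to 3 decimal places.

dQ/dP = −299100/(2.28 + P)² = -2049.66. At P = 9.8, Q = 24759.9.
Ed = (dQ/dP)·(P/Q) = (-2049.66) × (9.8/24759.9) = -0.81125…

-0.811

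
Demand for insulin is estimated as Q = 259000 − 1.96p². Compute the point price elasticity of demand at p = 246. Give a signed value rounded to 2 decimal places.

dQ/dp = −2·1.96·p = -964.32. At p = 246, Q = 140388.64.
Ed = (dQ/dp)·(p/Q) = (-964.32) × (246/140388.64) = -1.6897…

-1.69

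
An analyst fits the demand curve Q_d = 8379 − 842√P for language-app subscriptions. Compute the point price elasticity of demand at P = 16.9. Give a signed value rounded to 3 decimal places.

dQ_d/dP = −842/(2√P) = -102.409. At P = 16.9, Q_d = 4917.57.
Ed = (dQ_d/dP)·(P/Q_d) = (-102.409) × (16.9/4917.57) = -0.35194…

-0.352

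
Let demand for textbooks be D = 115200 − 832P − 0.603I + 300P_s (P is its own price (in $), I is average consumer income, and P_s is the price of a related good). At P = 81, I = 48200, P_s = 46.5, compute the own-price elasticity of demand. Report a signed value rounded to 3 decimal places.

At the given values, D = 115200 − 832(81) − 0.603(48200) + 300(46.5) = 32693.4.
∂D/∂P = −832.
E = (-832) × (81/32693.4) = -2.06133…

-2.061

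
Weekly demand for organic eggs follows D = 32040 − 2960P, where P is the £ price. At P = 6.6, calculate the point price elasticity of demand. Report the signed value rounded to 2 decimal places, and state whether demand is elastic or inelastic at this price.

-1.56; elastic

dD/dP = −2960. At P = 6.6, D = 32040 − 2960(6.6) = 12504.
Ed = (dD/dP)·(P/D) = −2960 × (6.6/12504) = -1.5623…
|Ed| = 1.56 > 1, so demand is elastic.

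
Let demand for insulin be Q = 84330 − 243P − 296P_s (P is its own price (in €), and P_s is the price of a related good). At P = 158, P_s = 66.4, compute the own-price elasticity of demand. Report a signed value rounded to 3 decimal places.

-1.461

At the given values, Q = 84330 − 243(158) − 296(66.4) = 26281.6.
∂Q/∂P = −243.
E = (-243) × (158/26281.6) = -1.46086…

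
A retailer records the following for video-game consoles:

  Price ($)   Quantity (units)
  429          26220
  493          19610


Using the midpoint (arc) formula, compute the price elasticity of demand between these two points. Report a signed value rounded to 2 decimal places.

%ΔQ = (19610 − 26220) / [(26220 + 19610)/2] = -6610/22915 = -0.288457…
%ΔP = (493 − 429) / [(429 + 493)/2] = 64/461 = 0.138828…
Arc Ed = %ΔQ / %ΔP = (-6610/22915) / (64/461) = -2.0777…

-2.08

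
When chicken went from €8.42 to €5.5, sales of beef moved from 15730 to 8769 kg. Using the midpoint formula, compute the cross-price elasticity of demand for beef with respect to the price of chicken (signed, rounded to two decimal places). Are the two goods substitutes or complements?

%ΔQ_{beef} = (8769 − 15730)/avg = -6961/12249.5 = -0.568268…
%ΔP_{chicken} = (5.5 − 8.42)/avg = -2.92/6.96 = -0.419540…
E_cross = (-6961/12249.5) / (-2.92/6.96) = 1.3545…
E_cross > 0 ⇒ the goods are substitutes.

1.35; substitutes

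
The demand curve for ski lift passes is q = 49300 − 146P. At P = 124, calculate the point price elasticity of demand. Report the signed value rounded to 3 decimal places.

-0.580

dq/dP = −146. At P = 124, q = 49300 − 146(124) = 31196.
Ed = (dq/dP)·(P/q) = −146 × (124/31196) = -0.58033…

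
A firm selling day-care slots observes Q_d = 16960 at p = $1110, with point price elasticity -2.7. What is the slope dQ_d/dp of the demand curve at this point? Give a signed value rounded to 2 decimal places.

Ed = (dQ_d/dp)·(p/Q_d) ⇒ dQ_d/dp = Ed·Q_d/p = (-2.7)·16960/1110 = -41.2540…

-41.25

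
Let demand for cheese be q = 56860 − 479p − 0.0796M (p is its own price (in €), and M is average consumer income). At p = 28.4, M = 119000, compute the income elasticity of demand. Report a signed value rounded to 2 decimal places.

-0.28

At the given values, q = 56860 − 479(28.4) − 0.0796(119000) = 33784.
∂q/∂M = -0.0796.
E = (-0.0796) × (119000/33784) = -0.2803…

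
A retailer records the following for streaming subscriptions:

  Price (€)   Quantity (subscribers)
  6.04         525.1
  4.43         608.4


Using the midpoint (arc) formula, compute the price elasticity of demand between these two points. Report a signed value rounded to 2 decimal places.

-0.48

%ΔQ = (608.4 − 525.1) / [(525.1 + 608.4)/2] = 83.3/566.75 = 0.146978…
%ΔP = (4.43 − 6.04) / [(6.04 + 4.43)/2] = -1.61/5.235 = -0.307545…
Arc Ed = %ΔQ / %ΔP = (83.3/566.75) / (-1.61/5.235) = -0.4779…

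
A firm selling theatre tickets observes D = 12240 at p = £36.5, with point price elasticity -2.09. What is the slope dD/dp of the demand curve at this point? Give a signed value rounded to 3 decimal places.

-700.866

Ed = (dD/dp)·(p/D) ⇒ dD/dp = Ed·D/p = (-2.09)·12240/36.5 = -700.86575…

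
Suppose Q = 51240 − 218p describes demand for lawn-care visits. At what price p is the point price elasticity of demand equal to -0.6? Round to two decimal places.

88.14

Ed = −218p/(51240 − 218p). Set this equal to -0.6:
218p = 0.6·(51240 − 218p) ⇒ 218p(1 + 0.6) = 0.6·51240
p = 0.6·51240 / (218·1.6) = 88.1422…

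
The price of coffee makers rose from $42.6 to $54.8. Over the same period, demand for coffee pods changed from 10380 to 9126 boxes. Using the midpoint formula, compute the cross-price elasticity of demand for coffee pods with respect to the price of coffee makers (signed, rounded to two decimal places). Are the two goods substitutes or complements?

%ΔQ_{coffee pods} = (9126 − 10380)/avg = -1254/9753 = -0.128575…
%ΔP_{coffee makers} = (54.8 − 42.6)/avg = 12.2/48.7 = 0.250513…
E_cross = (-1254/9753) / (12.2/48.7) = -0.5132…
E_cross < 0 ⇒ the goods are complements.

-0.51; complements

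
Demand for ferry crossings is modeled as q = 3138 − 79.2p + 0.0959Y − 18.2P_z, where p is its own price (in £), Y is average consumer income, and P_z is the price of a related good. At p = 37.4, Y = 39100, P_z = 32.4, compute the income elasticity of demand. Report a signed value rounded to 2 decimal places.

At the given values, q = 3138 − 79.2(37.4) + 0.0959(39100) − 18.2(32.4) = 3335.93.
∂q/∂Y = 0.0959.
E = (0.0959) × (39100/3335.93) = 1.1240…

1.12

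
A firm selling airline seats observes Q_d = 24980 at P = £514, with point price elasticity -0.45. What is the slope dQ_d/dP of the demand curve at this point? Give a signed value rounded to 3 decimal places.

Ed = (dQ_d/dP)·(P/Q_d) ⇒ dQ_d/dP = Ed·Q_d/P = (-0.45)·24980/514 = -21.86964…

-21.870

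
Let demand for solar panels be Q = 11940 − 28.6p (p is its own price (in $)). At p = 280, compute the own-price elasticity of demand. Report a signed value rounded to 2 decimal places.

At the given values, Q = 11940 − 28.6(280) = 3932.
∂Q/∂p = −28.6.
E = (-28.6) × (280/3932) = -2.0366…

-2.04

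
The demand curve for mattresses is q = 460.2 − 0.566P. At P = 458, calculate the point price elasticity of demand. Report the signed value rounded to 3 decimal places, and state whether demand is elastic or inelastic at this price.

dq/dP = −0.566. At P = 458, q = 460.2 − 0.566(458) = 200.972.
Ed = (dq/dP)·(P/q) = −0.566 × (458/200.972) = -1.28987…
|Ed| = 1.290 > 1, so demand is elastic.

-1.290; elastic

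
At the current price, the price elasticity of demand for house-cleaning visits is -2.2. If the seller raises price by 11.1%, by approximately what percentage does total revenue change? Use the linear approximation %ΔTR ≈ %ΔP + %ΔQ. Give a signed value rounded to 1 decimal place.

-13.3%

%ΔQ ≈ Ed × %ΔP = (-2.2) × (+11.1%) = -24.4200%
%ΔTR ≈ %ΔP + %ΔQ = (+11.1%) + (-24.4200%) = -13.3200%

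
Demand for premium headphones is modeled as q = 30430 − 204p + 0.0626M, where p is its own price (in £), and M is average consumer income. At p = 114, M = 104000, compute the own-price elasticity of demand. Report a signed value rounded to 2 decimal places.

-1.70

At the given values, q = 30430 − 204(114) + 0.0626(104000) = 13684.4.
∂q/∂p = −204.
E = (-204) × (114/13684.4) = -1.6994…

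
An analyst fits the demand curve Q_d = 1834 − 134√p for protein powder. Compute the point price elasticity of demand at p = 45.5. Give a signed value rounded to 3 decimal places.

-0.486

dQ_d/dp = −134/(2√p) = -9.93274. At p = 45.5, Q_d = 930.121.
Ed = (dQ_d/dp)·(p/Q_d) = (-9.93274) × (45.5/930.121) = -0.48589…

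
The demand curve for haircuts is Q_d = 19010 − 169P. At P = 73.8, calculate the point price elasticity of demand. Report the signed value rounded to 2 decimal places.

dQ_d/dP = −169. At P = 73.8, Q_d = 19010 − 169(73.8) = 6537.8.
Ed = (dQ_d/dP)·(P/Q_d) = −169 × (73.8/6537.8) = -1.9077…

-1.91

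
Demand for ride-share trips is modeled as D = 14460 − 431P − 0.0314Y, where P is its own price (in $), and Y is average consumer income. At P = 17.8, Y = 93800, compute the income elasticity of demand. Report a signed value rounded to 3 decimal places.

-0.766

At the given values, D = 14460 − 431(17.8) − 0.0314(93800) = 3842.88.
∂D/∂Y = -0.0314.
E = (-0.0314) × (93800/3842.88) = -0.76643…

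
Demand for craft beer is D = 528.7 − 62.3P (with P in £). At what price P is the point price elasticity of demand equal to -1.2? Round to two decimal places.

4.63

Ed = −62.3P/(528.7 − 62.3P). Set this equal to -1.2:
62.3P = 1.2·(528.7 − 62.3P) ⇒ 62.3P(1 + 1.2) = 1.2·528.7
P = 1.2·528.7 / (62.3·2.2) = 4.6289…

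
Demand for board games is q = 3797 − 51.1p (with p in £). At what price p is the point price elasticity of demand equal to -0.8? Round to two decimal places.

Ed = −51.1p/(3797 − 51.1p). Set this equal to -0.8:
51.1p = 0.8·(3797 − 51.1p) ⇒ 51.1p(1 + 0.8) = 0.8·3797
p = 0.8·3797 / (51.1·1.8) = 33.0245…

33.02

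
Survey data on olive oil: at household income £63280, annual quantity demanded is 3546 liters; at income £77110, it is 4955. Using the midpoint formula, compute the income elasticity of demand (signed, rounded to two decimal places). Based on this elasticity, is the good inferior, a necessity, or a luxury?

%ΔQ = (4955 − 3546)/[( 3546 + 4955)/2] = 1409/4250.5 = 0.331490…
%ΔIncome = (77110 − 63280)/[( 63280 + 77110)/2] = 13830/70195 = 0.197022…
E_income = (1409/4250.5) / (13830/70195) = 1.6824…
E_income > 1 ⇒ normal good, luxury.

1.68; luxury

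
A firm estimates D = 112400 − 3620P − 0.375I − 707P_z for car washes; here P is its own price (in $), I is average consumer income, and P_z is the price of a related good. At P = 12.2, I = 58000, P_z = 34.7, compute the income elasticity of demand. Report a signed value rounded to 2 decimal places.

-0.99

At the given values, D = 112400 − 3620(12.2) − 0.375(58000) − 707(34.7) = 21953.1.
∂D/∂I = -0.375.
E = (-0.375) × (58000/21953.1) = -0.9907…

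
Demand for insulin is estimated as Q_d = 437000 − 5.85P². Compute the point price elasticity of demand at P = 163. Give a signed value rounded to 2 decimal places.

-1.10

dQ_d/dP = −2·5.85·P = -1907.1. At P = 163, Q_d = 281571.35.
Ed = (dQ_d/dP)·(P/Q_d) = (-1907.1) × (163/281571.35) = -1.1040…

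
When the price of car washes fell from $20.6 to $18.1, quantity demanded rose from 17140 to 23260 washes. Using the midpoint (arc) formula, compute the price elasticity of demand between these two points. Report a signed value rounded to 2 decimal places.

-2.34

%ΔQ = (23260 − 17140) / [(17140 + 23260)/2] = 6120/20200 = 0.302970…
%ΔP = (18.1 − 20.6) / [(20.6 + 18.1)/2] = -2.5/19.35 = -0.129198…
Arc Ed = %ΔQ / %ΔP = (6120/20200) / (-2.5/19.35) = -2.3449…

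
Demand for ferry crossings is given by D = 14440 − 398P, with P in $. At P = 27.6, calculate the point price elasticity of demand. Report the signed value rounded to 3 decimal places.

dD/dP = −398. At P = 27.6, D = 14440 − 398(27.6) = 3455.2.
Ed = (dD/dP)·(P/D) = −398 × (27.6/3455.2) = -3.17920…

-3.179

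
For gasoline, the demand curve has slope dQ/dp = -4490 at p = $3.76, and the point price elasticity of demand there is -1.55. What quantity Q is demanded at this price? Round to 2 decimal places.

Ed = (dQ/dp)·(p/Q) ⇒ Q = (dQ/dp)·p/Ed = (-4490)·3.76/(-1.55) = 10891.8709…

10891.87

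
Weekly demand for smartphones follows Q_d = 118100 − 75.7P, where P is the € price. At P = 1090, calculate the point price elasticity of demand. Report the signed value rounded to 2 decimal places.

dQ_d/dP = −75.7. At P = 1090, Q_d = 118100 − 75.7(1090) = 35587.
Ed = (dQ_d/dP)·(P/Q_d) = −75.7 × (1090/35587) = -2.3186…

-2.32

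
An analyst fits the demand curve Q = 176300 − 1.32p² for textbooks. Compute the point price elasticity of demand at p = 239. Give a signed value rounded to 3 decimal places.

dQ/dp = −2·1.32·p = -630.96. At p = 239, Q = 100900.28.
Ed = (dQ/dp)·(p/Q) = (-630.96) × (239/100900.28) = -1.49453…

-1.495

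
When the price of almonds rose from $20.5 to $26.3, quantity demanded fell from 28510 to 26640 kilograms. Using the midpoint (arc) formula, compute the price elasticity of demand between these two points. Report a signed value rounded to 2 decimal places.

%ΔQ = (26640 − 28510) / [(28510 + 26640)/2] = -1870/27575 = -0.067815…
%ΔP = (26.3 − 20.5) / [(20.5 + 26.3)/2] = 5.8/23.4 = 0.247863…
Arc Ed = %ΔQ / %ΔP = (-1870/27575) / (5.8/23.4) = -0.2735…

-0.27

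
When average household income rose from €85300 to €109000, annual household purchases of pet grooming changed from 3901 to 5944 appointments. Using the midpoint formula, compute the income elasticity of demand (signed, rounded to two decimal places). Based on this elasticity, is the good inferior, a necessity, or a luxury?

%ΔQ = (5944 − 3901)/[( 3901 + 5944)/2] = 2043/4922.5 = 0.415033…
%ΔIncome = (109000 − 85300)/[( 85300 + 109000)/2] = 23700/97150 = 0.243952…
E_income = (2043/4922.5) / (23700/97150) = 1.7012…
E_income > 1 ⇒ normal good, luxury.

1.70; luxury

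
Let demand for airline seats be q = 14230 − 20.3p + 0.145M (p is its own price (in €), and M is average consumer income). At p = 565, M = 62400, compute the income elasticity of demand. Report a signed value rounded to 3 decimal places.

0.766

At the given values, q = 14230 − 20.3(565) + 0.145(62400) = 11808.5.
∂q/∂M = 0.145.
E = (0.145) × (62400/11808.5) = 0.76622…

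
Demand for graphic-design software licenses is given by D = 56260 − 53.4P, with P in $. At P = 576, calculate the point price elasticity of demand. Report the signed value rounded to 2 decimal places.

-1.21

dD/dP = −53.4. At P = 576, D = 56260 − 53.4(576) = 25501.6.
Ed = (dD/dP)·(P/D) = −53.4 × (576/25501.6) = -1.2061…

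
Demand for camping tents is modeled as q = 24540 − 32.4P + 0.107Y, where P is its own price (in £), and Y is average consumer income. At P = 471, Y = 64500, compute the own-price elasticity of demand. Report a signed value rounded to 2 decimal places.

-0.94

At the given values, q = 24540 − 32.4(471) + 0.107(64500) = 16181.1.
∂q/∂P = −32.4.
E = (-32.4) × (471/16181.1) = -0.9431…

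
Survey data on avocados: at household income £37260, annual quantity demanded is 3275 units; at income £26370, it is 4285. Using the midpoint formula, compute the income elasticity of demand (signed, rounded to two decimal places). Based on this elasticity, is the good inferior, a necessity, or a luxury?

%ΔQ = (4285 − 3275)/[( 3275 + 4285)/2] = 1010/3780 = 0.267195…
%ΔIncome = (26370 − 37260)/[( 37260 + 26370)/2] = -10890/31815 = -0.342291…
E_income = (1010/3780) / (-10890/31815) = -0.7806…
E_income < 0 ⇒ inferior good.

-0.78; inferior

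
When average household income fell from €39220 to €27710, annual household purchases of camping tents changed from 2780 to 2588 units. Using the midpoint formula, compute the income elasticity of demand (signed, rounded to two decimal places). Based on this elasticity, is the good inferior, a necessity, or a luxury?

0.21; necessity

%ΔQ = (2588 − 2780)/[( 2780 + 2588)/2] = -192/2684 = -0.071535…
%ΔIncome = (27710 − 39220)/[( 39220 + 27710)/2] = -11510/33465 = -0.343941…
E_income = (-192/2684) / (-11510/33465) = 0.2079…
0 < E_income < 1 ⇒ normal good, necessity.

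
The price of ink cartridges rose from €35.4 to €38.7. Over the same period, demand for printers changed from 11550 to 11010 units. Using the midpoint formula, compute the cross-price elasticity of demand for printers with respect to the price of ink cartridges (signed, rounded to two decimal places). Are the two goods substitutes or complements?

%ΔQ_{printers} = (11010 − 11550)/avg = -540/11280 = -0.047872…
%ΔP_{ink cartridges} = (38.7 − 35.4)/avg = 3.3/37.05 = 0.089068…
E_cross = (-540/11280) / (3.3/37.05) = -0.5374…
E_cross < 0 ⇒ the goods are complements.

-0.54; complements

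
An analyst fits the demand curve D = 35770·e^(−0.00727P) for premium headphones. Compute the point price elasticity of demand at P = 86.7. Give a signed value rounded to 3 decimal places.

-0.630

dD/dP = −0.00727·D = -138.457. At P = 86.7, D = 19044.9.
Ed = (dD/dP)·(P/D) = (-138.457) × (86.7/19044.9) = -0.63030…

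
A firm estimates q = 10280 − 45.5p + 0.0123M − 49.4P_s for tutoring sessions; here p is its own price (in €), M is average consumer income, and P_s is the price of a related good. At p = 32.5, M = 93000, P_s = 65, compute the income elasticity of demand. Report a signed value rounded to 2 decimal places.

0.17

At the given values, q = 10280 − 45.5(32.5) + 0.0123(93000) − 49.4(65) = 6734.15.
∂q/∂M = 0.0123.
E = (0.0123) × (93000/6734.15) = 0.1698…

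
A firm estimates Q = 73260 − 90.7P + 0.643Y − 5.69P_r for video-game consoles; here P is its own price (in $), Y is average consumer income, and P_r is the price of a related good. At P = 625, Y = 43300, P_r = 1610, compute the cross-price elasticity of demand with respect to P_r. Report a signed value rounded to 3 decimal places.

-0.260

At the given values, Q = 73260 − 90.7(625) + 0.643(43300) − 5.69(1610) = 35253.5.
∂Q/∂P_r = -5.69.
E = (-5.69) × (1610/35253.5) = -0.25985…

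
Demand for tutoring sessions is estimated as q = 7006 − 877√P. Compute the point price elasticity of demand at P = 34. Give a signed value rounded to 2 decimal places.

-1.35

dq/dP = −877/(2√P) = -75.2021. At P = 34, q = 1892.26.
Ed = (dq/dP)·(P/q) = (-75.2021) × (34/1892.26) = -1.3512…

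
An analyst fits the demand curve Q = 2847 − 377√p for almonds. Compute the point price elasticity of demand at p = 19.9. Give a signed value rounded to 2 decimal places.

-0.72

dQ/dp = −377/(2√p) = -42.2557. At p = 19.9, Q = 1165.23.
Ed = (dQ/dp)·(p/Q) = (-42.2557) × (19.9/1165.23) = -0.7216…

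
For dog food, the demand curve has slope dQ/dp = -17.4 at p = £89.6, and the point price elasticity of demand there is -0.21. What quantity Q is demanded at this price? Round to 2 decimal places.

Ed = (dQ/dp)·(p/Q) ⇒ Q = (dQ/dp)·p/Ed = (-17.4)·89.6/(-0.21) = 7424

7424.00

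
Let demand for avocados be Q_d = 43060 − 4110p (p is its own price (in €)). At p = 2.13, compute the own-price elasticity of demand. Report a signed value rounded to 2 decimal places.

-0.26

At the given values, Q_d = 43060 − 4110(2.13) = 34305.7.
∂Q_d/∂p = −4110.
E = (-4110) × (2.13/34305.7) = -0.2551…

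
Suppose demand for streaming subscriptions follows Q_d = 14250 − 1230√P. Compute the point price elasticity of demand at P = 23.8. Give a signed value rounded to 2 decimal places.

dQ_d/dP = −1230/(2√P) = -126.063. At P = 23.8, Q_d = 8249.42.
Ed = (dQ_d/dP)·(P/Q_d) = (-126.063) × (23.8/8249.42) = -0.3636…

-0.36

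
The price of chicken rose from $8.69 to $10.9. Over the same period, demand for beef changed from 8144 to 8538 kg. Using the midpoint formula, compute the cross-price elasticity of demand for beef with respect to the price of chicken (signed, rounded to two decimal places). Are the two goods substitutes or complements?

%ΔQ_{beef} = (8538 − 8144)/avg = 394/8341 = 0.047236…
%ΔP_{chicken} = (10.9 − 8.69)/avg = 2.21/9.795 = 0.225625…
E_cross = (394/8341) / (2.21/9.795) = 0.2093…
E_cross > 0 ⇒ the goods are substitutes.

0.21; substitutes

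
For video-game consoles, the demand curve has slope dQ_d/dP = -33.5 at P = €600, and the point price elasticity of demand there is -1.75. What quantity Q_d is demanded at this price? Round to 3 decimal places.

Ed = (dQ_d/dP)·(P/Q_d) ⇒ Q_d = (dQ_d/dP)·P/Ed = (-33.5)·600/(-1.75) = 11485.71428…

11485.714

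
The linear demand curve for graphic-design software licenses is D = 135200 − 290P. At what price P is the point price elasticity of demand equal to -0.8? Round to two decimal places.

Ed = −290P/(135200 − 290P). Set this equal to -0.8:
290P = 0.8·(135200 − 290P) ⇒ 290P(1 + 0.8) = 0.8·135200
P = 0.8·135200 / (290·1.8) = 207.2030…

207.20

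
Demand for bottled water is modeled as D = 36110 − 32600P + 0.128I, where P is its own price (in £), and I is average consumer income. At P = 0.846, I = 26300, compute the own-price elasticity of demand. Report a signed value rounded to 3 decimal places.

At the given values, D = 36110 − 32600(0.846) + 0.128(26300) = 11896.8.
∂D/∂P = −32600.
E = (-32600) × (0.846/11896.8) = -2.31823…

-2.318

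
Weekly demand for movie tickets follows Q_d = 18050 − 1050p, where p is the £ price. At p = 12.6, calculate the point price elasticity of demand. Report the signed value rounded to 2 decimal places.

-2.74

dQ_d/dp = −1050. At p = 12.6, Q_d = 18050 − 1050(12.6) = 4820.
Ed = (dQ_d/dp)·(p/Q_d) = −1050 × (12.6/4820) = -2.7448…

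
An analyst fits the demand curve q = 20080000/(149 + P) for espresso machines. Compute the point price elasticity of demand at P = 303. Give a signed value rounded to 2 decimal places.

-0.67

dq/dP = −20080000/(149 + P)² = -98.2849. At P = 303, q = 44424.8.
Ed = (dq/dP)·(P/q) = (-98.2849) × (303/44424.8) = -0.6703…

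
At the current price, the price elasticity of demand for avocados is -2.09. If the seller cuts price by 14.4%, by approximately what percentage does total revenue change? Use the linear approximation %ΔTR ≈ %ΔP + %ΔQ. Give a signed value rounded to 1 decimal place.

+15.7%

%ΔQ ≈ Ed × %ΔP = (-2.09) × (-14.4%) = +30.0960%
%ΔTR ≈ %ΔP + %ΔQ = (-14.4%) + (+30.0960%) = +15.6960%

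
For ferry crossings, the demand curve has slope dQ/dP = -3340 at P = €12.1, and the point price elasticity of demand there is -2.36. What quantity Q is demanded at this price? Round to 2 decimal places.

Ed = (dQ/dP)·(P/Q) ⇒ Q = (dQ/dP)·P/Ed = (-3340)·12.1/(-2.36) = 17124.5762…

17124.58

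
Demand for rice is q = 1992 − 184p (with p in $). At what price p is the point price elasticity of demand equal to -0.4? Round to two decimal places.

Ed = −184p/(1992 − 184p). Set this equal to -0.4:
184p = 0.4·(1992 − 184p) ⇒ 184p(1 + 0.4) = 0.4·1992
p = 0.4·1992 / (184·1.4) = 3.0931…

3.09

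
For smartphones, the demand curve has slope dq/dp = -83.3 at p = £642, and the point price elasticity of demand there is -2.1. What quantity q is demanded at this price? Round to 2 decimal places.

25466.00

Ed = (dq/dp)·(p/q) ⇒ q = (dq/dp)·p/Ed = (-83.3)·642/(-2.1) = 25466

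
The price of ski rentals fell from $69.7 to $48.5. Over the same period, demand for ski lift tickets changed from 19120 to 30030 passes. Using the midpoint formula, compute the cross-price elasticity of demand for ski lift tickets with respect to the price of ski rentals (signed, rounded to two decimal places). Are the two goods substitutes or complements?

%ΔQ_{ski lift tickets} = (30030 − 19120)/avg = 10910/24575 = 0.443947…
%ΔP_{ski rentals} = (48.5 − 69.7)/avg = -21.2/59.1 = -0.358714…
E_cross = (10910/24575) / (-21.2/59.1) = -1.2376…
E_cross < 0 ⇒ the goods are complements.

-1.24; complements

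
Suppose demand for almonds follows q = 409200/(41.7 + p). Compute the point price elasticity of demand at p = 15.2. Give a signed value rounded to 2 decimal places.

-0.27

dq/dp = −409200/(41.7 + p)² = -126.39. At p = 15.2, q = 7191.56.
Ed = (dq/dp)·(p/q) = (-126.39) × (15.2/7191.56) = -0.2671…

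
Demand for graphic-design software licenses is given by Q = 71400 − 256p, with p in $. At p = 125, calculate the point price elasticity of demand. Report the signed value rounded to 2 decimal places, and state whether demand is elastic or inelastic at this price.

dQ/dp = −256. At p = 125, Q = 71400 − 256(125) = 39400.
Ed = (dQ/dp)·(p/Q) = −256 × (125/39400) = -0.8121…
|Ed| = 0.81 < 1, so demand is inelastic.

-0.81; inelastic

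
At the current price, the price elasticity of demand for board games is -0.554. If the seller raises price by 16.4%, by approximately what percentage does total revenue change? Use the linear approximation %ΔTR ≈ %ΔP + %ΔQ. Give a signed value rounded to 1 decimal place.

%ΔQ ≈ Ed × %ΔP = (-0.554) × (+16.4%) = -9.0856%
%ΔTR ≈ %ΔP + %ΔQ = (+16.4%) + (-9.0856%) = +7.3144%

+7.3%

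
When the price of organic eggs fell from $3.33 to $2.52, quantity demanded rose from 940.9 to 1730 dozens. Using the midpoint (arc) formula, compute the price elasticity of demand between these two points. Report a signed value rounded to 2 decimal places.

%ΔQ = (1730 − 940.9) / [(940.9 + 1730)/2] = 789.1/1335.45 = 0.590886…
%ΔP = (2.52 − 3.33) / [(3.33 + 2.52)/2] = -0.81/2.925 = -0.276923…
Arc Ed = %ΔQ / %ΔP = (789.1/1335.45) / (-0.81/2.925) = -2.1337…

-2.13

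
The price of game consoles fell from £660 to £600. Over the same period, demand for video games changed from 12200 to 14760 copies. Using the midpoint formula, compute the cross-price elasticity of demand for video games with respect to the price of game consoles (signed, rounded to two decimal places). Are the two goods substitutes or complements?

%ΔQ_{video games} = (14760 − 12200)/avg = 2560/13480 = 0.189910…
%ΔP_{game consoles} = (600 − 660)/avg = -60/630 = -0.095238…
E_cross = (2560/13480) / (-60/630) = -1.9940…
E_cross < 0 ⇒ the goods are complements.

-1.99; complements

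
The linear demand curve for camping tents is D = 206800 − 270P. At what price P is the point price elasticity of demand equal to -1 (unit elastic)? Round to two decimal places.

Ed = −270P/(206800 − 270P). Set this equal to -1:
270P = 1·(206800 − 270P) ⇒ 270P(1 + 1) = 1·206800
P = 1·206800 / (270·2) = 382.9629…

382.96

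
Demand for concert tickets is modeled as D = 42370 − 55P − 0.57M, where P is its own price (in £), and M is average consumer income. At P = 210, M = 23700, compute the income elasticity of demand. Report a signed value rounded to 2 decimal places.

At the given values, D = 42370 − 55(210) − 0.57(23700) = 17311.
∂D/∂M = -0.57.
E = (-0.57) × (23700/17311) = -0.7803…

-0.78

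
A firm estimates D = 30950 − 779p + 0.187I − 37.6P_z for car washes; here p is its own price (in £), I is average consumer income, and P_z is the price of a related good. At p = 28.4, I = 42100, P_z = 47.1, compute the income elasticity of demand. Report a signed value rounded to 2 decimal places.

0.53

At the given values, D = 30950 − 779(28.4) + 0.187(42100) − 37.6(47.1) = 14928.14.
∂D/∂I = 0.187.
E = (0.187) × (42100/14928.14) = 0.5273…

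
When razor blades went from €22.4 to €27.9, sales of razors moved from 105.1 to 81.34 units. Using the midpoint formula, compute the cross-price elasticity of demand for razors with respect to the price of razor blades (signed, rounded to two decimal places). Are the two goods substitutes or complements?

%ΔQ_{razors} = (81.34 − 105.1)/avg = -23.76/93.22 = -0.254880…
%ΔP_{razor blades} = (27.9 − 22.4)/avg = 5.5/25.15 = 0.218687…
E_cross = (-23.76/93.22) / (5.5/25.15) = -1.1655…
E_cross < 0 ⇒ the goods are complements.

-1.17; complements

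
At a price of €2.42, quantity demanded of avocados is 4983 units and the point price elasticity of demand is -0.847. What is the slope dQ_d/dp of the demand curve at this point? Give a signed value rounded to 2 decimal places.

-1744.05

Ed = (dQ_d/dp)·(p/Q_d) ⇒ dQ_d/dp = Ed·Q_d/p = (-0.847)·4983/2.42 = -1744.05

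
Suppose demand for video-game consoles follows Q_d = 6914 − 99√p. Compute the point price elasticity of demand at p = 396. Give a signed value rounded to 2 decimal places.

dQ_d/dp = −99/(2√p) = -2.48747. At p = 396, Q_d = 4943.92.
Ed = (dQ_d/dp)·(p/Q_d) = (-2.48747) × (396/4943.92) = -0.1992…

-0.20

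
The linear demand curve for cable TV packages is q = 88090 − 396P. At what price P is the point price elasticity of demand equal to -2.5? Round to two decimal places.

Ed = −396P/(88090 − 396P). Set this equal to -2.5:
396P = 2.5·(88090 − 396P) ⇒ 396P(1 + 2.5) = 2.5·88090
P = 2.5·88090 / (396·3.5) = 158.8924…

158.89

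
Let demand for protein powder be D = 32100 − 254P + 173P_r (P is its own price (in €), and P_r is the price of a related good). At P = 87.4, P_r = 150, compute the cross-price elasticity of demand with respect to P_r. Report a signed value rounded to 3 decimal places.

At the given values, D = 32100 − 254(87.4) + 173(150) = 35850.4.
∂D/∂P_r = 173.
E = (173) × (150/35850.4) = 0.72384…

0.724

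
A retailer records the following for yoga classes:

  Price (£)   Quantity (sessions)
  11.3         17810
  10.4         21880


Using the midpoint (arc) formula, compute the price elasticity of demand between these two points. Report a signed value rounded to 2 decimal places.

-2.47

%ΔQ = (21880 − 17810) / [(17810 + 21880)/2] = 4070/19845 = 0.205089…
%ΔP = (10.4 − 11.3) / [(11.3 + 10.4)/2] = -0.9/10.85 = -0.082949…
Arc Ed = %ΔQ / %ΔP = (4070/19845) / (-0.9/10.85) = -2.4724…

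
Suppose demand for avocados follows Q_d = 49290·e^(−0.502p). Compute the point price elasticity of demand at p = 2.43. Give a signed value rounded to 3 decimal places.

-1.220

dQ_d/dp = −0.502·Q_d = -7306.07. At p = 2.43, Q_d = 14553.9.
Ed = (dQ_d/dp)·(p/Q_d) = (-7306.07) × (2.43/14553.9) = -1.21986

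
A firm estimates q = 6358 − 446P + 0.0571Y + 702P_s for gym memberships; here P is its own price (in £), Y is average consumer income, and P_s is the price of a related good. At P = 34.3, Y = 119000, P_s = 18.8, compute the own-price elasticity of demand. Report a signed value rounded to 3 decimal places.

-1.384

At the given values, q = 6358 − 446(34.3) + 0.0571(119000) + 702(18.8) = 11052.7.
∂q/∂P = −446.
E = (-446) × (34.3/11052.7) = -1.38407…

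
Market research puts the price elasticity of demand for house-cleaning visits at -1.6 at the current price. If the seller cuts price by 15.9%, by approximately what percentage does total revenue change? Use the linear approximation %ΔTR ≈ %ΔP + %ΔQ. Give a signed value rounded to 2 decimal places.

%ΔQ ≈ Ed × %ΔP = (-1.6) × (-15.9%) = +25.4400%
%ΔTR ≈ %ΔP + %ΔQ = (-15.9%) + (+25.4400%) = +9.5400%

+9.54%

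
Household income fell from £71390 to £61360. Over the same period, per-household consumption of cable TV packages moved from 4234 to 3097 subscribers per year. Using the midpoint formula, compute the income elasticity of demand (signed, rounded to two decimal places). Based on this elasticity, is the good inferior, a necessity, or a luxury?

%ΔQ = (3097 − 4234)/[( 4234 + 3097)/2] = -1137/3665.5 = -0.310189…
%ΔIncome = (61360 − 71390)/[( 71390 + 61360)/2] = -10030/66375 = -0.151111…
E_income = (-1137/3665.5) / (-10030/66375) = 2.0527…
E_income > 1 ⇒ normal good, luxury.

2.05; luxury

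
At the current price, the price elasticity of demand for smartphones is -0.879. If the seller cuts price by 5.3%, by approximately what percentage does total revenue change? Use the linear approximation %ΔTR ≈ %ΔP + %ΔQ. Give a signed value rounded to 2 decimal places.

-0.64%

%ΔQ ≈ Ed × %ΔP = (-0.879) × (-5.3%) = +4.6587%
%ΔTR ≈ %ΔP + %ΔQ = (-5.3%) + (+4.6587%) = -0.6413%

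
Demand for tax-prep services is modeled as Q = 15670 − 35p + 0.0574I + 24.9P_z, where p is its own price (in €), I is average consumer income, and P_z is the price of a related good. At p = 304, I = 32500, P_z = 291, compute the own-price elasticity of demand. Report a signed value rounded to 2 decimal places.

-0.75

At the given values, Q = 15670 − 35(304) + 0.0574(32500) + 24.9(291) = 14141.4.
∂Q/∂p = −35.
E = (-35) × (304/14141.4) = -0.7524…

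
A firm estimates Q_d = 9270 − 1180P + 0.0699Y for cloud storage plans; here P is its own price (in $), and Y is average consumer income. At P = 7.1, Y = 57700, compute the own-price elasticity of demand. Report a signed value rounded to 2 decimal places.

-1.70

At the given values, Q_d = 9270 − 1180(7.1) + 0.0699(57700) = 4925.23.
∂Q_d/∂P = −1180.
E = (-1180) × (7.1/4925.23) = -1.7010…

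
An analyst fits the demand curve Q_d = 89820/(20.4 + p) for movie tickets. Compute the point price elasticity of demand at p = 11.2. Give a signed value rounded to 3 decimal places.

dQ_d/dp = −89820/(20.4 + p)² = -89.9495. At p = 11.2, Q_d = 2842.41.
Ed = (dQ_d/dp)·(p/Q_d) = (-89.9495) × (11.2/2842.41) = -0.35443…

-0.354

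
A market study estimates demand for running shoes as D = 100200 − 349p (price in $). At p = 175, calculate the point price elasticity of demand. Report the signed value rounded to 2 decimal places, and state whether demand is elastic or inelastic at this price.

-1.56; elastic

dD/dp = −349. At p = 175, D = 100200 − 349(175) = 39125.
Ed = (dD/dp)·(p/D) = −349 × (175/39125) = -1.5610…
|Ed| = 1.56 > 1, so demand is elastic.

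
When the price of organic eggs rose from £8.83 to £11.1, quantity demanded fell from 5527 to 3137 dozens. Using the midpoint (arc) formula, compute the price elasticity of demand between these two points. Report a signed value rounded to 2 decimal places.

%ΔQ = (3137 − 5527) / [(5527 + 3137)/2] = -2390/4332 = -0.551708…
%ΔP = (11.1 − 8.83) / [(8.83 + 11.1)/2] = 2.27/9.965 = 0.227797…
Arc Ed = %ΔQ / %ΔP = (-2390/4332) / (2.27/9.965) = -2.4219…

-2.42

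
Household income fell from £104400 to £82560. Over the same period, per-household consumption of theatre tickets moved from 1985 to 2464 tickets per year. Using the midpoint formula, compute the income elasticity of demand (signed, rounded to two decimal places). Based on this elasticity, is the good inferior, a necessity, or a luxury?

-0.92; inferior

%ΔQ = (2464 − 1985)/[( 1985 + 2464)/2] = 479/2224.5 = 0.215329…
%ΔIncome = (82560 − 104400)/[( 104400 + 82560)/2] = -21840/93480 = -0.233632…
E_income = (479/2224.5) / (-21840/93480) = -0.9216…
E_income < 0 ⇒ inferior good.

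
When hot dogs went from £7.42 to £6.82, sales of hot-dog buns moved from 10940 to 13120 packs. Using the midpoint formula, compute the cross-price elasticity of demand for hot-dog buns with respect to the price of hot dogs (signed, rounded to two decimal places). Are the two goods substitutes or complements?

-2.15; complements

%ΔQ_{hot-dog buns} = (13120 − 10940)/avg = 2180/12030 = 0.181213…
%ΔP_{hot dogs} = (6.82 − 7.42)/avg = -0.6/7.12 = -0.084269…
E_cross = (2180/12030) / (-0.6/7.12) = -2.1504…
E_cross < 0 ⇒ the goods are complements.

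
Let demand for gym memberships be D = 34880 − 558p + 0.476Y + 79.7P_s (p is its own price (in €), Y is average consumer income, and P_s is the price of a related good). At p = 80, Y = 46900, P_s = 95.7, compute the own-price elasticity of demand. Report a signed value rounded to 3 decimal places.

-2.211

At the given values, D = 34880 − 558(80) + 0.476(46900) + 79.7(95.7) = 20191.69.
∂D/∂p = −558.
E = (-558) × (80/20191.69) = -2.21081…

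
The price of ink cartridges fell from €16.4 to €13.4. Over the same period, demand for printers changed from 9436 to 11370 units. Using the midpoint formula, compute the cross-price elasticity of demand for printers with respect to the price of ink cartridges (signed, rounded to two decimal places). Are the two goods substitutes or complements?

%ΔQ_{printers} = (11370 − 9436)/avg = 1934/10403 = 0.185907…
%ΔP_{ink cartridges} = (13.4 − 16.4)/avg = -3/14.9 = -0.201342…
E_cross = (1934/10403) / (-3/14.9) = -0.9233…
E_cross < 0 ⇒ the goods are complements.

-0.92; complements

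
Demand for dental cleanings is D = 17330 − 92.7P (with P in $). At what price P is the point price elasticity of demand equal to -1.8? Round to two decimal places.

120.18

Ed = −92.7P/(17330 − 92.7P). Set this equal to -1.8:
92.7P = 1.8·(17330 − 92.7P) ⇒ 92.7P(1 + 1.8) = 1.8·17330
P = 1.8·17330 / (92.7·2.8) = 120.1803…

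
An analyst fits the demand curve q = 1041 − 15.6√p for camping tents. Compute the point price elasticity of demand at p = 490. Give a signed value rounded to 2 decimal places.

-0.25

dq/dp = −15.6/(2√p) = -0.352368. At p = 490, q = 695.679.
Ed = (dq/dp)·(p/q) = (-0.352368) × (490/695.679) = -0.2481…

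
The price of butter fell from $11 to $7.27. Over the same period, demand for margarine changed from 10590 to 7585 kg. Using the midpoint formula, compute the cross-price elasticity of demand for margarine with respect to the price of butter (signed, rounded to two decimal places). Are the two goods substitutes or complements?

0.81; substitutes

%ΔQ_{margarine} = (7585 − 10590)/avg = -3005/9087.5 = -0.330674…
%ΔP_{butter} = (7.27 − 11)/avg = -3.73/9.135 = -0.408319…
E_cross = (-3005/9087.5) / (-3.73/9.135) = 0.8098…
E_cross > 0 ⇒ the goods are substitutes.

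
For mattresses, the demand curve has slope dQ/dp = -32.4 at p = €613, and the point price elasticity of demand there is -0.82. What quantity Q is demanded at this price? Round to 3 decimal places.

24220.976

Ed = (dQ/dp)·(p/Q) ⇒ Q = (dQ/dp)·p/Ed = (-32.4)·613/(-0.82) = 24220.97560…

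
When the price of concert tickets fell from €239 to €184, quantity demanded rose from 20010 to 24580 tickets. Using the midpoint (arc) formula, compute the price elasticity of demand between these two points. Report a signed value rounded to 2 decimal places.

%ΔQ = (24580 − 20010) / [(20010 + 24580)/2] = 4570/22295 = 0.204978…
%ΔP = (184 − 239) / [(239 + 184)/2] = -55/211.5 = -0.260047…
Arc Ed = %ΔQ / %ΔP = (4570/22295) / (-55/211.5) = -0.7882…

-0.79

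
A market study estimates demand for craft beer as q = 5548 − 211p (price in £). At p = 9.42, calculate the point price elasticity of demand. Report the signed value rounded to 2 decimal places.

dq/dp = −211. At p = 9.42, q = 5548 − 211(9.42) = 3560.38.
Ed = (dq/dp)·(p/q) = −211 × (9.42/3560.38) = -0.5582…

-0.56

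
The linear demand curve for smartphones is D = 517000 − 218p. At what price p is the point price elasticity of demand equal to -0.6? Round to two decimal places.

889.33

Ed = −218p/(517000 − 218p). Set this equal to -0.6:
218p = 0.6·(517000 − 218p) ⇒ 218p(1 + 0.6) = 0.6·517000
p = 0.6·517000 / (218·1.6) = 889.3348…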